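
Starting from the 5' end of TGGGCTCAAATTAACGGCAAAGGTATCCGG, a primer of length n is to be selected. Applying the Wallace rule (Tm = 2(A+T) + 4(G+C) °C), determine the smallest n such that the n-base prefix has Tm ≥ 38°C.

n = 14

First 13 bases: TGGGCTCAAATTA → Tm = 36°C (< 38°C)
First 14 bases: TGGGCTCAAATTAA → Tm = 38°C (≥ 38°C)
Each additional base adds 2°C (A/T) or 4°C (G/C), so Tm is non-decreasing in n; n = 14 is the first length to reach 38°C.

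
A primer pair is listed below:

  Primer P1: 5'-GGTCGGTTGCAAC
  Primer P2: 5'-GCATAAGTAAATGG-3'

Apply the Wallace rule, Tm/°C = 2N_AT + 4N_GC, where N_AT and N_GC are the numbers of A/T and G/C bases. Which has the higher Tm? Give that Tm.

Primer P1, 42°C

Primer P1: A+T=5, G+C=8 → Tm = 2(5)+4(8) = 42°C
Primer P2: A+T=9, G+C=5 → Tm = 2(9)+4(5) = 38°C
42°C vs 38°C → primer P1 is higher.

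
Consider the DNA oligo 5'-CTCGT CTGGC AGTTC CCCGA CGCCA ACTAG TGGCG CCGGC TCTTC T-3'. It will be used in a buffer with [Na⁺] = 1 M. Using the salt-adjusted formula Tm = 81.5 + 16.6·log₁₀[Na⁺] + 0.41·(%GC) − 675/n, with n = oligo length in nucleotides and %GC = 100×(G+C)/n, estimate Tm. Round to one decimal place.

93.6°C

Length n = 46. Scanning the sequence gives C=18, G=12, A=5, T=11.
G+C = 30, so %GC = 30/46 × 100 = 65.217%
Salt term: 16.6 × (0) = 0
GC term: 0.41 × 65.217 = 26.739; length term: −675/46 = −14.674
Tm = 81.5 + (0) + 26.739 − 14.674 = 93.565 → 93.6°C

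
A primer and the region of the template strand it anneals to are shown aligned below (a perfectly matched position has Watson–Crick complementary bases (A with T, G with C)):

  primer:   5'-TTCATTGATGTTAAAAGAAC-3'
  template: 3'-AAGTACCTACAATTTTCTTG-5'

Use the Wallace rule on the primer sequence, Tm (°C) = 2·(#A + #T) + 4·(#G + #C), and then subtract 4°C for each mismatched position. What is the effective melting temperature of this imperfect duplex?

Primer base counts: A=8, T=7, G=3, C=2 → A+T=15, G+C=5
Perfect-match Tm = 2(15) + 4(5) = 30 + 20 = 50°C
Mismatches (positions where the bases are not complementary): 1 (at position 6)
Effective Tm = 50 − 1×4 = 50 − 4 = 46°C

46°C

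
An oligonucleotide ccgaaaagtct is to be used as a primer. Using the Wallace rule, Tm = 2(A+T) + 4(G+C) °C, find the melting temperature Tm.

32°C

Scanning the sequence gives G=2, C=3, A=4, T=2.
AT pairs contribute 6, GC pairs contribute 5.
Tm = 4·5 + 2·6 = 20 + 12 = 32°C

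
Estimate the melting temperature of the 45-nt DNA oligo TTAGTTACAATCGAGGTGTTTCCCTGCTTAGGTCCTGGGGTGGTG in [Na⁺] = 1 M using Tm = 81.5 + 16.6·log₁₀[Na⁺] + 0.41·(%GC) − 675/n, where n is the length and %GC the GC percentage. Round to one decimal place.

87.5°C

Length n = 45. Counting bases: G=15, T=16, A=6, C=8
G+C = 23, so %GC = 23/45 × 100 = 51.111%
Salt term: 16.6 × (0) = 0
GC term: 0.41 × 51.111 = 20.956; length term: −675/45 = −15
Tm = 81.5 + (0) + 20.956 − 15 = 87.456 → 87.5°C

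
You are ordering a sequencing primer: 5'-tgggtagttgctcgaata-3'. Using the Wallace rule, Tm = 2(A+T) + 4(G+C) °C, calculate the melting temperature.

A=4, C=2, T=6, G=6
AT pairs contribute 10, GC pairs contribute 8.
Tm = 2(10) + 4(8) = 20 + 32 = 52°C

52°C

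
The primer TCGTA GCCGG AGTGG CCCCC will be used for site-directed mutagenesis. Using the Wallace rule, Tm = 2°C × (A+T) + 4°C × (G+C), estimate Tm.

70°C

A=2, C=8, G=7, T=3
A+T = 5, G+C = 15
Tm = 2(5) + 4(15) = 10 + 60 = 70°C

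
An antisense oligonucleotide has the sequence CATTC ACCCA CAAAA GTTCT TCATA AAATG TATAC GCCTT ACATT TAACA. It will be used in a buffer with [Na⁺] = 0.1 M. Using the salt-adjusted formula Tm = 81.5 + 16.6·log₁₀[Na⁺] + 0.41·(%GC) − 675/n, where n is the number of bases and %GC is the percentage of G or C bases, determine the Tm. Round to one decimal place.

Length n = 50. Counting bases: A=19, C=13, G=3, T=15
G+C = 16, so %GC = 16/50 × 100 = 32%
Salt term: 16.6 × (-1) = -16.6
GC term: 0.41 × 32 = 13.12; length term: −675/50 = −13.5
Tm = 81.5 + (-16.6) + 13.12 − 13.5 = 64.52 → 64.5°C

64.5°C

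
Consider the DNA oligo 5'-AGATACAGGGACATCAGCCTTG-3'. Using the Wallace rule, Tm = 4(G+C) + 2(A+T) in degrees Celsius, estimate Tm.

66°C

Scanning the sequence gives G=6, A=7, C=5, T=4.
AT pairs contribute 11, GC pairs contribute 11.
Tm = 2×11 + 4×11 = 66°C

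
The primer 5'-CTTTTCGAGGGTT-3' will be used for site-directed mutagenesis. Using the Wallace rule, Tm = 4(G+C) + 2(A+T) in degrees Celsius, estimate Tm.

Scanning the sequence gives A=1, T=6, C=2, G=4.
A+T = 7, G+C = 6
Tm = 4·6 + 2·7 = 24 + 14 = 38°C

38°C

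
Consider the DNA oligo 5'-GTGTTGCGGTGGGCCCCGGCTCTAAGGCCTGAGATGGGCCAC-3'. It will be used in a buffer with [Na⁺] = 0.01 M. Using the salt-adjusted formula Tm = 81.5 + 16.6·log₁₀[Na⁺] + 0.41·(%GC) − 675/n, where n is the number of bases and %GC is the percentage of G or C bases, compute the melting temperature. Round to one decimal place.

60.5°C

Length n = 42. Counting bases: C=12, A=5, G=17, T=8
G+C = 29, so %GC = 29/42 × 100 = 69.048%
Salt term: 16.6 × (-2) = -33.2
GC term: 0.41 × 69.048 = 28.31; length term: −675/42 = −16.071
Tm = 81.5 + (-33.2) + 28.31 − 16.071 = 60.539 → 60.5°C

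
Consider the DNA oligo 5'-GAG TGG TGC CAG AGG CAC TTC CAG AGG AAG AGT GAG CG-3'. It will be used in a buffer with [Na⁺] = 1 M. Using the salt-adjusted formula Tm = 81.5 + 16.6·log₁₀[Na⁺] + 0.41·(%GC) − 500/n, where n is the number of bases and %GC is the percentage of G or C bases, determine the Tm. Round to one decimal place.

Length n = 38. Counting bases: G=16, A=10, T=5, C=7
G+C = 23, so %GC = 23/38 × 100 = 60.526%
Salt term: 16.6 × (0) = 0
GC term: 0.41 × 60.526 = 24.816; length term: −500/38 = −13.158
Tm = 81.5 + (0) + 24.816 − 13.158 = 93.158 → 93.2°C

93.2°C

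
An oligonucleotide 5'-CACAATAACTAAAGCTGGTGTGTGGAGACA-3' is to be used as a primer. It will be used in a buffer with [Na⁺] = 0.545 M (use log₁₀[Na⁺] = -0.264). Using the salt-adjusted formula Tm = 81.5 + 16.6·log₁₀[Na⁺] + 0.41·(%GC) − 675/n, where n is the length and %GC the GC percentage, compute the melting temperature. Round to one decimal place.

Length n = 30. C=5, A=11, G=8, T=6
G+C = 13, so %GC = 13/30 × 100 = 43.333%
Salt term: 16.6 × (-0.264) = -4.382
GC term: 0.41 × 43.333 = 17.767; length term: −675/30 = −22.5
Tm = 81.5 + (-4.382) + 17.767 − 22.5 = 72.385 → 72.4°C

72.4°C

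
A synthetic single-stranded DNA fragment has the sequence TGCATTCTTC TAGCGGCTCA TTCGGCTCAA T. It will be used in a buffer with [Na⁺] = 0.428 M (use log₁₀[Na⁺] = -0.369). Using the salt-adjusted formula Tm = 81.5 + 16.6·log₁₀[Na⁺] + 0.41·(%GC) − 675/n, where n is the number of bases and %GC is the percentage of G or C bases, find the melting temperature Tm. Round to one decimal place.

73.4°C

Length n = 31. Scanning the sequence gives G=6, A=5, C=9, T=11.
G+C = 15, so %GC = 15/31 × 100 = 48.387%
Salt term: 16.6 × (-0.369) = -6.125
GC term: 0.41 × 48.387 = 19.839; length term: −675/31 = −21.774
Tm = 81.5 + (-6.125) + 19.839 − 21.774 = 73.44 → 73.4°C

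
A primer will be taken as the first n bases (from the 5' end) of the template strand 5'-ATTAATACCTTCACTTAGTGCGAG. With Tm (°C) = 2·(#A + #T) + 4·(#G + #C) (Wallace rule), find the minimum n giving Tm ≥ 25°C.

First 10 bases: ATTAATACCT → Tm = 24°C (< 25°C)
First 11 bases: ATTAATACCTT → Tm = 26°C (≥ 25°C)
Each additional base adds 2°C (A/T) or 4°C (G/C), so Tm is non-decreasing in n; n = 11 is the first length to reach 25°C.

n = 11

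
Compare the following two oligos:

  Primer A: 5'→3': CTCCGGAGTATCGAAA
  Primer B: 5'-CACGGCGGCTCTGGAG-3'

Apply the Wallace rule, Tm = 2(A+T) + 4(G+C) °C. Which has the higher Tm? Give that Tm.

Primer A: A+T=8, G+C=8 → Tm = 2(8)+4(8) = 48°C
Primer B: A+T=4, G+C=12 → Tm = 2(4)+4(12) = 56°C
48°C vs 56°C → primer B is higher.

Primer B, 56°C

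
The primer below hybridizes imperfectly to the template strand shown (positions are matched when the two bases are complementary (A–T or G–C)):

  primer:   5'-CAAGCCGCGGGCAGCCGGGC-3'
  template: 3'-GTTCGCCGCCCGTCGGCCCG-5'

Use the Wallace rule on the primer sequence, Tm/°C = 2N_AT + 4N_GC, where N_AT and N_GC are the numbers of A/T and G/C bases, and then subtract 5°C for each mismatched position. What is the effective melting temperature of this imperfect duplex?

Primer base counts: A=3, T=0, G=9, C=8 → A+T=3, G+C=17
Perfect-match Tm = 2(3) + 4(17) = 6 + 68 = 74°C
Mismatches (positions where the bases are not complementary): 1 (at position 6)
Effective Tm = 74 − 1×5 = 74 − 5 = 69°C

69°C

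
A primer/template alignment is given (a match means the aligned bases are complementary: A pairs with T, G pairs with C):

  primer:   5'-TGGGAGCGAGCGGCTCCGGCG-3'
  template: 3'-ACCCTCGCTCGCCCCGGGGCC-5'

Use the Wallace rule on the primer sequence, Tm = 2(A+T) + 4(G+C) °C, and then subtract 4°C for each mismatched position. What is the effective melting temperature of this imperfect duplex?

Primer base counts: A=2, T=2, G=11, C=6 → A+T=4, G+C=17
Perfect-match Tm = 2(4) + 4(17) = 8 + 68 = 76°C
Mismatches (positions where the bases are not complementary): 5 (at positions 14, 15, 18, 19, 20)
Effective Tm = 76 − 5×4 = 76 − 20 = 56°C

56°C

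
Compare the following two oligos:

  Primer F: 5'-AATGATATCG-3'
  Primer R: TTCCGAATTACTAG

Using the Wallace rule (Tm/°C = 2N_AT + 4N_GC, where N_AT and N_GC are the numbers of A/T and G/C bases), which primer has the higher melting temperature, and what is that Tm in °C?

Primer F: A+T=7, G+C=3 → Tm = 2(7)+4(3) = 26°C
Primer R: A+T=9, G+C=5 → Tm = 2(9)+4(5) = 38°C
26°C vs 38°C → primer R is higher.

Primer R, 38°C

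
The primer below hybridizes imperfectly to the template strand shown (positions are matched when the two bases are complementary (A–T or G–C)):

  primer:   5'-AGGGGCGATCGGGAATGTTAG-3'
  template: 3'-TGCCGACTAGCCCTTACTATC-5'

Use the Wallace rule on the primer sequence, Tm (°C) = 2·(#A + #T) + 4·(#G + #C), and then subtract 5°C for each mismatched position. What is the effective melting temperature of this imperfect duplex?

Primer base counts: A=5, T=4, G=10, C=2 → A+T=9, G+C=12
Perfect-match Tm = 2(9) + 4(12) = 18 + 48 = 66°C
Mismatches (positions where the bases are not complementary): 4 (at positions 2, 5, 6, 18)
Effective Tm = 66 − 4×5 = 66 − 20 = 46°C

46°C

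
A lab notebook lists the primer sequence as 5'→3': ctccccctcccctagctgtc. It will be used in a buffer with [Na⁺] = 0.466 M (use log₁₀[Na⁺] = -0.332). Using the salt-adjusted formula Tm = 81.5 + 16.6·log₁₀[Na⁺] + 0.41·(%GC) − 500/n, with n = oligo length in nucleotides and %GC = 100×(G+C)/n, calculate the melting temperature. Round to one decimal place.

79.7°C

Length n = 20. Counting bases: T=5, G=2, C=12, A=1
G+C = 14, so %GC = 14/20 × 100 = 70%
Salt term: 16.6 × (-0.332) = -5.511
GC term: 0.41 × 70 = 28.7; length term: −500/20 = −25
Tm = 81.5 + (-5.511) + 28.7 − 25 = 79.689 → 79.7°C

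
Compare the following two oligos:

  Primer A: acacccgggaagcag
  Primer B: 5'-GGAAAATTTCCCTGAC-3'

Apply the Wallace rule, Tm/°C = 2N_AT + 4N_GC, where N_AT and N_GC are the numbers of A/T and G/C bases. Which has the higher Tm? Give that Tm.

Primer A, 50°C

Primer A: A+T=5, G+C=10 → Tm = 2(5)+4(10) = 50°C
Primer B: A+T=9, G+C=7 → Tm = 2(9)+4(7) = 46°C
50°C vs 46°C → primer A is higher.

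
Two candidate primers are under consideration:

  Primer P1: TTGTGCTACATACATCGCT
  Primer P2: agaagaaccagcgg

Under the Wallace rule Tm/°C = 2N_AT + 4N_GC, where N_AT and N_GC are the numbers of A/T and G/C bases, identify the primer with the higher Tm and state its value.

Primer P1: A+T=11, G+C=8 → Tm = 2(11)+4(8) = 54°C
Primer P2: A+T=6, G+C=8 → Tm = 2(6)+4(8) = 44°C
54°C vs 44°C → primer P1 is higher.

Primer P1, 54°C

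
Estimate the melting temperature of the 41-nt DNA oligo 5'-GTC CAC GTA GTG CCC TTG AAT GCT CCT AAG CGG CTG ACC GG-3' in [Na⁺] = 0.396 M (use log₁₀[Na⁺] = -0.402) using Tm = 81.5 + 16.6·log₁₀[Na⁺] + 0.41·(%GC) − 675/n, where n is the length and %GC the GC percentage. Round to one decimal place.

Length n = 41. T=9, C=13, A=7, G=12
G+C = 25, so %GC = 25/41 × 100 = 60.976%
Salt term: 16.6 × (-0.402) = -6.673
GC term: 0.41 × 60.976 = 25; length term: −675/41 = −16.463
Tm = 81.5 + (-6.673) + 25 − 16.463 = 83.364 → 83.4°C

83.4°C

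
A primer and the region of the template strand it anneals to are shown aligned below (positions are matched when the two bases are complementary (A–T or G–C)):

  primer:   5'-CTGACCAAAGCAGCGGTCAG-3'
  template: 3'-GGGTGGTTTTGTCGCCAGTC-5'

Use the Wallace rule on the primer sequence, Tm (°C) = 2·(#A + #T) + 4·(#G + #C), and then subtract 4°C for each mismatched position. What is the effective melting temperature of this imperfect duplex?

Primer base counts: A=6, T=2, G=6, C=6 → A+T=8, G+C=12
Perfect-match Tm = 2(8) + 4(12) = 16 + 48 = 64°C
Mismatches (positions where the bases are not complementary): 3 (at positions 2, 3, 10)
Effective Tm = 64 − 3×4 = 64 − 12 = 52°C

52°C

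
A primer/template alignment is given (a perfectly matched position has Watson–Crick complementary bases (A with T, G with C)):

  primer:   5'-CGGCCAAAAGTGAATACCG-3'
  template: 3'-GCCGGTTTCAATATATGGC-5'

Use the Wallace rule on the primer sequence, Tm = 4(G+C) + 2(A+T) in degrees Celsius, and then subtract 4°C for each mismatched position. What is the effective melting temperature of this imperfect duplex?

42°C

Primer base counts: A=7, T=2, G=5, C=5 → A+T=9, G+C=10
Perfect-match Tm = 2(9) + 4(10) = 18 + 40 = 58°C
Mismatches (positions where the bases are not complementary): 4 (at positions 9, 10, 12, 13)
Effective Tm = 58 − 4×4 = 58 − 16 = 42°C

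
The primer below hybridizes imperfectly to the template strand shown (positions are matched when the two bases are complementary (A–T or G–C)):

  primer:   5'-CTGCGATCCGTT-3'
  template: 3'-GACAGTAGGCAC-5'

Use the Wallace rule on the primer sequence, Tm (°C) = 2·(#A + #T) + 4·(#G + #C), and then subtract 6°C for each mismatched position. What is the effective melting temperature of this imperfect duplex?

20°C

Primer base counts: A=1, T=4, G=3, C=4 → A+T=5, G+C=7
Perfect-match Tm = 2(5) + 4(7) = 10 + 28 = 38°C
Mismatches (positions where the bases are not complementary): 3 (at positions 4, 5, 12)
Effective Tm = 38 − 3×6 = 38 − 18 = 20°C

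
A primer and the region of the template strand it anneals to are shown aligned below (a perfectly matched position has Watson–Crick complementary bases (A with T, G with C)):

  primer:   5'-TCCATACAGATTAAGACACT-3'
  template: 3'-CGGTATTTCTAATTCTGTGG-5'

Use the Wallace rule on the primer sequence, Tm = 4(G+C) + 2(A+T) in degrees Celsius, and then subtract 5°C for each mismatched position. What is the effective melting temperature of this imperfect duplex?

39°C

Primer base counts: A=8, T=5, G=2, C=5 → A+T=13, G+C=7
Perfect-match Tm = 2(13) + 4(7) = 26 + 28 = 54°C
Mismatches (positions where the bases are not complementary): 3 (at positions 1, 7, 20)
Effective Tm = 54 − 3×5 = 54 − 15 = 39°C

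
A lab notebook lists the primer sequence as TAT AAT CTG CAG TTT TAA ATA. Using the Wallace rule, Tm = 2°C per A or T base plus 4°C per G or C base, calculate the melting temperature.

50°C

G=2, T=9, A=8, C=2
AT pairs contribute 17, GC pairs contribute 4.
Tm = 2×17 + 4×4 = 50°C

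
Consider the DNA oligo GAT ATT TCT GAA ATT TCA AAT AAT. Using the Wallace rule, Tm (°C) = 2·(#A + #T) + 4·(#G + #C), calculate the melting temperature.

Counting bases: T=10, G=2, A=10, C=2
AT pairs contribute 20, GC pairs contribute 4.
Tm = 2×20 + 4×4 = 56°C

56°C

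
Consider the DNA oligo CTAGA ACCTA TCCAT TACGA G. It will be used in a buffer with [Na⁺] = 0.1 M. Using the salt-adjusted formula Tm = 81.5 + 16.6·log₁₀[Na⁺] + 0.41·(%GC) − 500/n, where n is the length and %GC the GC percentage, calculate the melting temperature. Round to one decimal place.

58.7°C

Length n = 21. Counting bases: C=6, T=5, G=3, A=7
G+C = 9, so %GC = 9/21 × 100 = 42.857%
Salt term: 16.6 × (-1) = -16.6
GC term: 0.41 × 42.857 = 17.571; length term: −500/21 = −23.81
Tm = 81.5 + (-16.6) + 17.571 − 23.81 = 58.661 → 58.7°C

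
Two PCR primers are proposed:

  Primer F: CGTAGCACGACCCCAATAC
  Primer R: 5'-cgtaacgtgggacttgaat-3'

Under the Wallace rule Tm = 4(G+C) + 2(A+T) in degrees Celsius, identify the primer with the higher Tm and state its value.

Primer F, 60°C

Primer F: A+T=8, G+C=11 → Tm = 2(8)+4(11) = 60°C
Primer R: A+T=10, G+C=9 → Tm = 2(10)+4(9) = 56°C
60°C vs 56°C → primer F is higher.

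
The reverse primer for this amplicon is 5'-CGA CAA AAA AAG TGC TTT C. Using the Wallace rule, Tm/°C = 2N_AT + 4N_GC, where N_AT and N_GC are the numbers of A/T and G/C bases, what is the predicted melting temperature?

T=4, A=8, G=3, C=4
AT pairs contribute 12, GC pairs contribute 7.
Tm = 4·7 + 2·12 = 28 + 24 = 52°C

52°C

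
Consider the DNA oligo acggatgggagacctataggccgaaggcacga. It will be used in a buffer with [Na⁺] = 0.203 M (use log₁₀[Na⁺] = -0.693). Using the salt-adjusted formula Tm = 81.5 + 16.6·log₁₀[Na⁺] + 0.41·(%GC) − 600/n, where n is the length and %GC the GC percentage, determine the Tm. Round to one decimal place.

75.6°C

Length n = 32. Base counts: T=3, C=7, A=10, G=12
G+C = 19, so %GC = 19/32 × 100 = 59.375%
Salt term: 16.6 × (-0.693) = -11.504
GC term: 0.41 × 59.375 = 24.344; length term: −600/32 = −18.75
Tm = 81.5 + (-11.504) + 24.344 − 18.75 = 75.59 → 75.6°C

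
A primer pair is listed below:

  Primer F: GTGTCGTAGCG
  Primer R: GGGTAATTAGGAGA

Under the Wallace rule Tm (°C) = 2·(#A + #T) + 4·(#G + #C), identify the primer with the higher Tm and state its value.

Primer F: A+T=4, G+C=7 → Tm = 2(4)+4(7) = 36°C
Primer R: A+T=8, G+C=6 → Tm = 2(8)+4(6) = 40°C
36°C vs 40°C → primer R is higher.

Primer R, 40°C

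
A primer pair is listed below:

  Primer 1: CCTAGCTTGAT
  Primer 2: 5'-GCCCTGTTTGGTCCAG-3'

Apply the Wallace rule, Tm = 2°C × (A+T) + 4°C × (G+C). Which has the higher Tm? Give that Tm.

Primer 2, 52°C

Primer 1: A+T=6, G+C=5 → Tm = 2(6)+4(5) = 32°C
Primer 2: A+T=6, G+C=10 → Tm = 2(6)+4(10) = 52°C
32°C vs 52°C → primer 2 is higher.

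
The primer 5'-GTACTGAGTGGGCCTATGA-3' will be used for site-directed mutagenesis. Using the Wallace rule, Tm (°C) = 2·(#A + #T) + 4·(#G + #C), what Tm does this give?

58°C

Counting bases: T=5, C=3, G=7, A=4
A+T = 9, G+C = 10
Tm = 2×9 + 4×10 = 58°C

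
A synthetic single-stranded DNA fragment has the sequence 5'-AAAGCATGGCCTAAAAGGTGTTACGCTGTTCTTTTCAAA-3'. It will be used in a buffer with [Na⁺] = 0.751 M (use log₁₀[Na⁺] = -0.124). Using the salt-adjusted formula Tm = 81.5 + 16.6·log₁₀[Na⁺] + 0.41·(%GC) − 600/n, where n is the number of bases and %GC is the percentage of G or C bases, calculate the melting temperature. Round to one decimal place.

79.8°C

Length n = 39. Scanning the sequence gives G=8, A=12, C=7, T=12.
G+C = 15, so %GC = 15/39 × 100 = 38.462%
Salt term: 16.6 × (-0.124) = -2.058
GC term: 0.41 × 38.462 = 15.769; length term: −600/39 = −15.385
Tm = 81.5 + (-2.058) + 15.769 − 15.385 = 79.826 → 79.8°C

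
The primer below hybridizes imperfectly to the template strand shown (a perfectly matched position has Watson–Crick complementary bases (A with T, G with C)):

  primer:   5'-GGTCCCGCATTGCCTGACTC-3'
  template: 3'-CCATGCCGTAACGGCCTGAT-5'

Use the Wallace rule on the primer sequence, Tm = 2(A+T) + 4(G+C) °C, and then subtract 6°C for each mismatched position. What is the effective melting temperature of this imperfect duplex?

Primer base counts: A=2, T=5, G=5, C=8 → A+T=7, G+C=13
Perfect-match Tm = 2(7) + 4(13) = 14 + 52 = 66°C
Mismatches (positions where the bases are not complementary): 4 (at positions 4, 6, 15, 20)
Effective Tm = 66 − 4×6 = 66 − 24 = 42°C

42°C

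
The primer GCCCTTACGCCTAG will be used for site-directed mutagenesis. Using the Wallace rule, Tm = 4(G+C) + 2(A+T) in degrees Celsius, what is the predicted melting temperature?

C=6, T=3, A=2, G=3
A+T = 5, G+C = 9
Tm = 2×5 + 4×9 = 46°C

46°C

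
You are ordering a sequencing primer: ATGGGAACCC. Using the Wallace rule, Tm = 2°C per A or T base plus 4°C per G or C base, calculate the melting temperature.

32°C

G=3, A=3, C=3, T=1
So N_AT = 4 and N_GC = 6.
Tm = 2×4 + 4×6 = 32°C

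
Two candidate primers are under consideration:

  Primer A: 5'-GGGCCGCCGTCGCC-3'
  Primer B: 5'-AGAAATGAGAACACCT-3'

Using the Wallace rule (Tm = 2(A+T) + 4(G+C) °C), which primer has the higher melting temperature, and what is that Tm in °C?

Primer A, 54°C

Primer A: A+T=1, G+C=13 → Tm = 2(1)+4(13) = 54°C
Primer B: A+T=10, G+C=6 → Tm = 2(10)+4(6) = 44°C
54°C vs 44°C → primer A is higher.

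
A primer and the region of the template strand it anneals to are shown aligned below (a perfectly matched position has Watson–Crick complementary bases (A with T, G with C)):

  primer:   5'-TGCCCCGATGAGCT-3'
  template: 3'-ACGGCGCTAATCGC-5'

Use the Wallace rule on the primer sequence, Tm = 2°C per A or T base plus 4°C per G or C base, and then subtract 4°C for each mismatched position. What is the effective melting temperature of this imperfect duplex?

34°C

Primer base counts: A=2, T=3, G=4, C=5 → A+T=5, G+C=9
Perfect-match Tm = 2(5) + 4(9) = 10 + 36 = 46°C
Mismatches (positions where the bases are not complementary): 3 (at positions 5, 10, 14)
Effective Tm = 46 − 3×4 = 46 − 12 = 34°C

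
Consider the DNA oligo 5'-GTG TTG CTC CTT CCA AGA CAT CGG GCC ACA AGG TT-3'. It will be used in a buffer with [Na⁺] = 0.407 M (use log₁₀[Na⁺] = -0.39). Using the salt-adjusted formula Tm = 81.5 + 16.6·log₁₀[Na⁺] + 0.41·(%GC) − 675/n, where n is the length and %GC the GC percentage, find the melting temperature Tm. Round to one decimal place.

78.0°C

Length n = 35. C=10, G=9, T=9, A=7
G+C = 19, so %GC = 19/35 × 100 = 54.286%
Salt term: 16.6 × (-0.39) = -6.474
GC term: 0.41 × 54.286 = 22.257; length term: −675/35 = −19.286
Tm = 81.5 + (-6.474) + 22.257 − 19.286 = 77.997 → 78.0°C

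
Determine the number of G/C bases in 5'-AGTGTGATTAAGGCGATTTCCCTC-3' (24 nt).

Base counts: A=5, T=8, C=5, G=6
Total G or C: 6 + 5 = 11

11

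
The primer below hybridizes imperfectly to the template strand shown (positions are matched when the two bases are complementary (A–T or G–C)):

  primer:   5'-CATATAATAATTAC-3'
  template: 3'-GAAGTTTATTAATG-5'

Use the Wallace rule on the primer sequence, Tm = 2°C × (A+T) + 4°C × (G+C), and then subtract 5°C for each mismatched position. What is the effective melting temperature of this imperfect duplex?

Primer base counts: A=7, T=5, G=0, C=2 → A+T=12, G+C=2
Perfect-match Tm = 2(12) + 4(2) = 24 + 8 = 32°C
Mismatches (positions where the bases are not complementary): 3 (at positions 2, 4, 5)
Effective Tm = 32 − 3×5 = 32 − 15 = 17°C

17°C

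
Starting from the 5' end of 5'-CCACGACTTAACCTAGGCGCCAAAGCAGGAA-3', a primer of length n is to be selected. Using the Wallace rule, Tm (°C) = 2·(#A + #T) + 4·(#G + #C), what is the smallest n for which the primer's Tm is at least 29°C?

n = 10

First 9 bases: CCACGACTT → Tm = 28°C (< 29°C)
First 10 bases: CCACGACTTA → Tm = 30°C (≥ 29°C)
Each additional base adds 2°C (A/T) or 4°C (G/C), so Tm is non-decreasing in n; n = 10 is the first length to reach 29°C.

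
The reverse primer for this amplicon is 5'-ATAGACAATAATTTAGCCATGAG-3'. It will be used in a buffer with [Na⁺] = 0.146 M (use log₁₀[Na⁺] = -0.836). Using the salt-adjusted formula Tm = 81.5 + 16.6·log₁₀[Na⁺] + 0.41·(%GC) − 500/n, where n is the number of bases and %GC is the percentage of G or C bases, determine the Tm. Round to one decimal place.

Length n = 23. Base counts: G=4, C=3, A=10, T=6
G+C = 7, so %GC = 7/23 × 100 = 30.435%
Salt term: 16.6 × (-0.836) = -13.878
GC term: 0.41 × 30.435 = 12.478; length term: −500/23 = −21.739
Tm = 81.5 + (-13.878) + 12.478 − 21.739 = 58.361 → 58.4°C

58.4°C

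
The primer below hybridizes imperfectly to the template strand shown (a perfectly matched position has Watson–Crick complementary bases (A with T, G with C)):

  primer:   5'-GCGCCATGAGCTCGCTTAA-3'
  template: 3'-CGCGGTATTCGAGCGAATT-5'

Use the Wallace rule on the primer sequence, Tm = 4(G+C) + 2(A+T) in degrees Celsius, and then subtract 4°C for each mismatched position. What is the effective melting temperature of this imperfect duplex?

Primer base counts: A=4, T=4, G=5, C=6 → A+T=8, G+C=11
Perfect-match Tm = 2(8) + 4(11) = 16 + 44 = 60°C
Mismatches (positions where the bases are not complementary): 1 (at position 8)
Effective Tm = 60 − 1×4 = 60 − 4 = 56°C

56°C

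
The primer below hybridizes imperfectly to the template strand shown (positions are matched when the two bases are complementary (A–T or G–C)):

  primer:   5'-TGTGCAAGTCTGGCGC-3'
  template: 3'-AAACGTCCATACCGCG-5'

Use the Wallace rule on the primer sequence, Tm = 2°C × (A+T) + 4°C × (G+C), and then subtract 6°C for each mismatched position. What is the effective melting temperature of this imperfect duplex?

Primer base counts: A=2, T=4, G=6, C=4 → A+T=6, G+C=10
Perfect-match Tm = 2(6) + 4(10) = 12 + 40 = 52°C
Mismatches (positions where the bases are not complementary): 3 (at positions 2, 7, 10)
Effective Tm = 52 − 3×6 = 52 − 18 = 34°C

34°C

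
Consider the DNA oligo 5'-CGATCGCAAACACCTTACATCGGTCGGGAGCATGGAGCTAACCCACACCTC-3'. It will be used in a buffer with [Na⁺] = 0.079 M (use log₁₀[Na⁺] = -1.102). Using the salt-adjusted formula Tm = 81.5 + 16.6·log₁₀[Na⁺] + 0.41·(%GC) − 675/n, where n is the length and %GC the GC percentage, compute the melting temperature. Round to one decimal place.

73.3°C

Length n = 51. C=18, G=11, T=8, A=14
G+C = 29, so %GC = 29/51 × 100 = 56.863%
Salt term: 16.6 × (-1.102) = -18.293
GC term: 0.41 × 56.863 = 23.314; length term: −675/51 = −13.235
Tm = 81.5 + (-18.293) + 23.314 − 13.235 = 73.286 → 73.3°C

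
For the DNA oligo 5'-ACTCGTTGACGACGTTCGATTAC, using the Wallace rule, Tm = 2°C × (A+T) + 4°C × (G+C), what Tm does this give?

Counting bases: T=7, C=6, G=5, A=5
AT pairs contribute 12, GC pairs contribute 11.
Tm = 2(12) + 4(11) = 24 + 44 = 68°C

68°C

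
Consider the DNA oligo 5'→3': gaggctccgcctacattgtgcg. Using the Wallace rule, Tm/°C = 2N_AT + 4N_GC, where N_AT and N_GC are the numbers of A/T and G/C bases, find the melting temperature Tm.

72°C

Counting bases: T=5, G=7, C=7, A=3
AT pairs contribute 8, GC pairs contribute 14.
Tm = 2×8 + 4×14 = 72°C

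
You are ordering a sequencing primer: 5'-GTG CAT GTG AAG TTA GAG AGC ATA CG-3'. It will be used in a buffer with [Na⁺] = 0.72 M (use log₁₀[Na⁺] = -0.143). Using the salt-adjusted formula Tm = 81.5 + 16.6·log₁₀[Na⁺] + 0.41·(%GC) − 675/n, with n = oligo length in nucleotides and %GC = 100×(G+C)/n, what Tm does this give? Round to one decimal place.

72.1°C

Length n = 26. T=6, A=8, C=3, G=9
G+C = 12, so %GC = 12/26 × 100 = 46.154%
Salt term: 16.6 × (-0.143) = -2.374
GC term: 0.41 × 46.154 = 18.923; length term: −675/26 = −25.962
Tm = 81.5 + (-2.374) + 18.923 − 25.962 = 72.087 → 72.1°C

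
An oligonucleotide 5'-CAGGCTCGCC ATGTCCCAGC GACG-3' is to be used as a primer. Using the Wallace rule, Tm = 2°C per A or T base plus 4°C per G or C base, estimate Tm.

82°C

T=3, A=4, G=7, C=10
A+T = 7, G+C = 17
Tm = 4·17 + 2·7 = 68 + 14 = 82°C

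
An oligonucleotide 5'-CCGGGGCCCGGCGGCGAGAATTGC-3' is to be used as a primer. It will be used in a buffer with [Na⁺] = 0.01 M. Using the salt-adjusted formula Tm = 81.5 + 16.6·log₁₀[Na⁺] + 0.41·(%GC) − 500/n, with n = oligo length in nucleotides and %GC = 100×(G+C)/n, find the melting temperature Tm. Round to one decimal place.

Length n = 24. Base counts: G=11, A=3, C=8, T=2
G+C = 19, so %GC = 19/24 × 100 = 79.167%
Salt term: 16.6 × (-2) = -33.2
GC term: 0.41 × 79.167 = 32.458; length term: −500/24 = −20.833
Tm = 81.5 + (-33.2) + 32.458 − 20.833 = 59.925 → 59.9°C

59.9°C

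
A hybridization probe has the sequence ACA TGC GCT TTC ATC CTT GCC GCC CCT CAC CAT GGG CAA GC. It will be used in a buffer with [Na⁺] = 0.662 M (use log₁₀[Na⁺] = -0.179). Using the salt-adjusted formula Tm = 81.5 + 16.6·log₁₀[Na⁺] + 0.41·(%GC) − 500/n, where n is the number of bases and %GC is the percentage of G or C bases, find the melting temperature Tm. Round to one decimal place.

Length n = 41. A=7, C=17, G=8, T=9
G+C = 25, so %GC = 25/41 × 100 = 60.976%
Salt term: 16.6 × (-0.179) = -2.971
GC term: 0.41 × 60.976 = 25; length term: −500/41 = −12.195
Tm = 81.5 + (-2.971) + 25 − 12.195 = 91.334 → 91.3°C

91.3°C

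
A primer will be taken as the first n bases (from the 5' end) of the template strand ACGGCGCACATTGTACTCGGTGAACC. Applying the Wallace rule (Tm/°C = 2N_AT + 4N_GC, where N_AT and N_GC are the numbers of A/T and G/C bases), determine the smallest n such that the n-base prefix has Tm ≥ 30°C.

First 8 bases: ACGGCGCA → Tm = 28°C (< 30°C)
First 9 bases: ACGGCGCAC → Tm = 32°C (≥ 30°C)
Since every base adds ≥2°C, Tm only increases with n, so the threshold is first crossed at n = 9.

n = 9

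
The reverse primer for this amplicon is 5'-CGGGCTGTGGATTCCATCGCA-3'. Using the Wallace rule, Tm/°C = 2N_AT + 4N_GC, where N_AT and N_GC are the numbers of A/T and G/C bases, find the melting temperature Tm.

68°C

Scanning the sequence gives T=5, C=6, G=7, A=3.
AT pairs contribute 8, GC pairs contribute 13.
Tm = 2×8 + 4×13 = 68°C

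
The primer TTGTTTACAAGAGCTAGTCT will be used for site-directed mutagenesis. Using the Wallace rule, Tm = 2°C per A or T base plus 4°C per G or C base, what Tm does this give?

G=4, T=8, C=3, A=5
A+T = 13, G+C = 7
Tm = 2×13 + 4×7 = 54°C

54°C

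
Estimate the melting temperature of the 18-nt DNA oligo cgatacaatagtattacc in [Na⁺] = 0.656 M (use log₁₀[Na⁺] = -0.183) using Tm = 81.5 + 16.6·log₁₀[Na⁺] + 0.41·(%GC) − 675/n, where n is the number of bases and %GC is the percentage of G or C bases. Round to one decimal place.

Length n = 18. Base counts: A=7, C=4, G=2, T=5
G+C = 6, so %GC = 6/18 × 100 = 33.333%
Salt term: 16.6 × (-0.183) = -3.038
GC term: 0.41 × 33.333 = 13.667; length term: −675/18 = −37.5
Tm = 81.5 + (-3.038) + 13.667 − 37.5 = 54.629 → 54.6°C

54.6°C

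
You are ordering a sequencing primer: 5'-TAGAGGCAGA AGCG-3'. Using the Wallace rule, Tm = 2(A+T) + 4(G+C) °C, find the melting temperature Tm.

Counting bases: A=5, T=1, C=2, G=6
A+T = 6, G+C = 8
Tm = 4·8 + 2·6 = 32 + 12 = 44°C

44°C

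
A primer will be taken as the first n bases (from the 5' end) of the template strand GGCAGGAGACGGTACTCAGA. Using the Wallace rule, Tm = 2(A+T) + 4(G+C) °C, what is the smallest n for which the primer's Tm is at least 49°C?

First 14 bases: GGCAGGAGACGGTA → Tm = 46°C (< 49°C)
First 15 bases: GGCAGGAGACGGTAC → Tm = 50°C (≥ 49°C)
Each additional base adds 2°C (A/T) or 4°C (G/C), so Tm is non-decreasing in n; n = 15 is the first length to reach 49°C.

n = 15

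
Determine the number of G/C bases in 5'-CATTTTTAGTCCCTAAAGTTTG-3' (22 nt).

Counting bases: A=5, T=10, C=4, G=3
Total G or C: 3 + 4 = 7

7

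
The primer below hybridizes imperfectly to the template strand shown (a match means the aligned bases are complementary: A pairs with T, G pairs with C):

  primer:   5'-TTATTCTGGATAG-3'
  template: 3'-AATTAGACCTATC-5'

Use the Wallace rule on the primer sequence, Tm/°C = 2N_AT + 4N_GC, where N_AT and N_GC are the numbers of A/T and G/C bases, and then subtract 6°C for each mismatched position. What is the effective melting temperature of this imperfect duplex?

Primer base counts: A=3, T=6, G=3, C=1 → A+T=9, G+C=4
Perfect-match Tm = 2(9) + 4(4) = 18 + 16 = 34°C
Mismatches (positions where the bases are not complementary): 1 (at position 4)
Effective Tm = 34 − 1×6 = 34 − 6 = 28°C

28°C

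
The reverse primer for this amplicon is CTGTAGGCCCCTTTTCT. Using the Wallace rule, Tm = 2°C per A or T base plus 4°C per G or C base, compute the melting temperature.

52°C

Scanning the sequence gives C=6, T=7, G=3, A=1.
A+T = 8, G+C = 9
Tm = 4·9 + 2·8 = 36 + 16 = 52°C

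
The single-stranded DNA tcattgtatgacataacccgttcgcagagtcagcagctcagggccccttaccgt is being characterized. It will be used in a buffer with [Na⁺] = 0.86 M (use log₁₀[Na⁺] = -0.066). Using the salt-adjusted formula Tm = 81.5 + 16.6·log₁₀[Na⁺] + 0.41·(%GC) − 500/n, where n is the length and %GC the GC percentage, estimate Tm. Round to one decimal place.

93.2°C

Length n = 54. Scanning the sequence gives T=13, G=12, A=12, C=17.
G+C = 29, so %GC = 29/54 × 100 = 53.704%
Salt term: 16.6 × (-0.066) = -1.096
GC term: 0.41 × 53.704 = 22.019; length term: −500/54 = −9.259
Tm = 81.5 + (-1.096) + 22.019 − 9.259 = 93.164 → 93.2°C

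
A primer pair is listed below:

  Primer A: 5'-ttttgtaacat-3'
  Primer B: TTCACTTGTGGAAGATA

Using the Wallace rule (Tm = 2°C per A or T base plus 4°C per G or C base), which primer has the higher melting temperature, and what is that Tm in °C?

Primer A: A+T=9, G+C=2 → Tm = 2(9)+4(2) = 26°C
Primer B: A+T=11, G+C=6 → Tm = 2(11)+4(6) = 46°C
26°C vs 46°C → primer B is higher.

Primer B, 46°C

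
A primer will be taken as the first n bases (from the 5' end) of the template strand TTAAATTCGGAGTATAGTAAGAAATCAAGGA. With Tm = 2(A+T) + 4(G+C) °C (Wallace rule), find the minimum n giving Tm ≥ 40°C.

First 15 bases: TTAAATTCGGAGTAT → Tm = 38°C (< 40°C)
First 16 bases: TTAAATTCGGAGTATA → Tm = 40°C (≥ 40°C)
Each additional base adds 2°C (A/T) or 4°C (G/C), so Tm is non-decreasing in n; n = 16 is the first length to reach 40°C.

n = 16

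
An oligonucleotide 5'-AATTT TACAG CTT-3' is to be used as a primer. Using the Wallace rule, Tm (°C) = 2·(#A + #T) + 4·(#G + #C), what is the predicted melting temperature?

32°C

G=1, C=2, T=6, A=4
AT pairs contribute 10, GC pairs contribute 3.
Tm = 4·3 + 2·10 = 12 + 20 = 32°C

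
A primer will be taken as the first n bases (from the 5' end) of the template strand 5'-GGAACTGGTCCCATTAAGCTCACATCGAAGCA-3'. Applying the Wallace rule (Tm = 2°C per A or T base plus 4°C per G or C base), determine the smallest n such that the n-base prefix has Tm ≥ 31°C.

n = 10

First 9 bases: GGAACTGGT → Tm = 28°C (< 31°C)
First 10 bases: GGAACTGGTC → Tm = 32°C (≥ 31°C)
Each additional base adds 2°C (A/T) or 4°C (G/C), so Tm is non-decreasing in n; n = 10 is the first length to reach 31°C.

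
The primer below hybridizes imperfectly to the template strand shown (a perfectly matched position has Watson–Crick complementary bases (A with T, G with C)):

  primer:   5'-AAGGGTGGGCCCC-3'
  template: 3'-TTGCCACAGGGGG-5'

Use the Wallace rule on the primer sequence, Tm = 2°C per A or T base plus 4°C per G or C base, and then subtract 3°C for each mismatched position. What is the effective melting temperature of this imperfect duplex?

37°C

Primer base counts: A=2, T=1, G=6, C=4 → A+T=3, G+C=10
Perfect-match Tm = 2(3) + 4(10) = 6 + 40 = 46°C
Mismatches (positions where the bases are not complementary): 3 (at positions 3, 8, 9)
Effective Tm = 46 − 3×3 = 46 − 9 = 37°C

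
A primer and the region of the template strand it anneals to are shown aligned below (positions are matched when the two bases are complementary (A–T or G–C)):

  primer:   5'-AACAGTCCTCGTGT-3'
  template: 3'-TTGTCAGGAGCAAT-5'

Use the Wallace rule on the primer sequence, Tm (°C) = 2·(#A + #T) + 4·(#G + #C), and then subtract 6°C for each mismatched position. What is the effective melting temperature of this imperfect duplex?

Primer base counts: A=3, T=4, G=3, C=4 → A+T=7, G+C=7
Perfect-match Tm = 2(7) + 4(7) = 14 + 28 = 42°C
Mismatches (positions where the bases are not complementary): 2 (at positions 13, 14)
Effective Tm = 42 − 2×6 = 42 − 12 = 30°C

30°C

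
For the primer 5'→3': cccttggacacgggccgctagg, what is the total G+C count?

C=8, T=3, A=3, G=8
Total G or C: 8 + 8 = 16

16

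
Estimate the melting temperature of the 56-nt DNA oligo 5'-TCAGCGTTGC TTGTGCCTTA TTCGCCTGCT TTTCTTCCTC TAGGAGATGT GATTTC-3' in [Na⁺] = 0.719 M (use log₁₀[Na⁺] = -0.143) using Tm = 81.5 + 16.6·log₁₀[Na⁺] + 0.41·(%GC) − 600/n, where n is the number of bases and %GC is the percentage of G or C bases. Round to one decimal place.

Length n = 56. A=6, C=14, G=12, T=24
G+C = 26, so %GC = 26/56 × 100 = 46.429%
Salt term: 16.6 × (-0.143) = -2.374
GC term: 0.41 × 46.429 = 19.036; length term: −600/56 = −10.714
Tm = 81.5 + (-2.374) + 19.036 − 10.714 = 87.448 → 87.4°C

87.4°C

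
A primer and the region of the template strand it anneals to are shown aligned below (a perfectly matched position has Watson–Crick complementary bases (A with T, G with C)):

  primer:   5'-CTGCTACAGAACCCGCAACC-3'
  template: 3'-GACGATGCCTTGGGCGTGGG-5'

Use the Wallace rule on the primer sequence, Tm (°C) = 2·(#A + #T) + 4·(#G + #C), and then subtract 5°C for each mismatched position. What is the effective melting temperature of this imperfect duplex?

Primer base counts: A=6, T=2, G=3, C=9 → A+T=8, G+C=12
Perfect-match Tm = 2(8) + 4(12) = 16 + 48 = 64°C
Mismatches (positions where the bases are not complementary): 2 (at positions 8, 18)
Effective Tm = 64 − 2×5 = 64 − 10 = 54°C

54°C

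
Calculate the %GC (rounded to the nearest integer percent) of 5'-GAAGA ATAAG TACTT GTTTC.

Base counts: T=7, A=7, G=4, C=2
G+C = 4 + 2 = 6 out of 20 bases
%GC = 6/20 × 100 = 30% ≈ 30%

30%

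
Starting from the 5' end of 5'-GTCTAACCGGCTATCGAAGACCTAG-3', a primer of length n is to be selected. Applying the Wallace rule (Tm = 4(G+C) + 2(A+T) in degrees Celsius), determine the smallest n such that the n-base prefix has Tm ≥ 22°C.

n = 8

First 7 bases: GTCTAAC → Tm = 20°C (< 22°C)
First 8 bases: GTCTAACC → Tm = 24°C (≥ 22°C)
Since every base adds ≥2°C, Tm only increases with n, so the threshold is first crossed at n = 8.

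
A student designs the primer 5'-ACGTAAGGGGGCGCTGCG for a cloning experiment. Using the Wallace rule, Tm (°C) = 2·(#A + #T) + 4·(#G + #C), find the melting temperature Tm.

62°C

T=2, A=3, C=4, G=9
So N_AT = 5 and N_GC = 13.
Tm = 4·13 + 2·5 = 52 + 10 = 62°C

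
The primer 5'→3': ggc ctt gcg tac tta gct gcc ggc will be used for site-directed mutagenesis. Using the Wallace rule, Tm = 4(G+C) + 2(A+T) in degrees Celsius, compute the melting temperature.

80°C

Base counts: A=2, G=8, C=8, T=6
So N_AT = 8 and N_GC = 16.
Tm = 2×8 + 4×16 = 80°C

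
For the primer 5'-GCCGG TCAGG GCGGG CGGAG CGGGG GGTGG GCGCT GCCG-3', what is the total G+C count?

34

Counting bases: C=10, G=24, T=3, A=2
G+C = 24 + 10 = 34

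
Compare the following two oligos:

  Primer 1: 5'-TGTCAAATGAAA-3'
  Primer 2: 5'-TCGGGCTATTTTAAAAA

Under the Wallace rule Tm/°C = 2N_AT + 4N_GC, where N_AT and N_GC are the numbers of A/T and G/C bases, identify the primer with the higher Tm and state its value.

Primer 2, 44°C

Primer 1: A+T=9, G+C=3 → Tm = 2(9)+4(3) = 30°C
Primer 2: A+T=12, G+C=5 → Tm = 2(12)+4(5) = 44°C
30°C vs 44°C → primer 2 is higher.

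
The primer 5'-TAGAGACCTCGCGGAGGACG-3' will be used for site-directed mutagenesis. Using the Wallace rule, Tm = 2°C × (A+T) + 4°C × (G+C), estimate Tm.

Scanning the sequence gives C=5, T=2, G=8, A=5.
A+T = 7, G+C = 13
Tm = 2×7 + 4×13 = 66°C

66°C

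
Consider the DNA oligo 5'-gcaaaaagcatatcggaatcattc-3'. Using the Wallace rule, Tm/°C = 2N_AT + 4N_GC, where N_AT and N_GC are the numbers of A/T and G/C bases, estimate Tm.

Scanning the sequence gives A=10, T=5, G=4, C=5.
So N_AT = 15 and N_GC = 9.
Tm = 4·9 + 2·15 = 36 + 30 = 66°C

66°C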